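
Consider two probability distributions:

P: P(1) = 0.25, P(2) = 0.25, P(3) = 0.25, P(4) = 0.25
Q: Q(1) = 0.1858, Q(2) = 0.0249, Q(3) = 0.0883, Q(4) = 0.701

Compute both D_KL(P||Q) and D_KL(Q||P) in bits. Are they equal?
D_KL(P||Q) = 0.9425 bits, D_KL(Q||P) = 0.7477 bits. No, they are not equal.

D_KL(P||Q) = Σ P(x) log₂(P(x)/Q(x))

Computing term by term:
  P(1)·log₂(P(1)/Q(1)) = 0.25·log₂(0.25/0.1858) = 0.10704
  P(2)·log₂(P(2)/Q(2)) = 0.25·log₂(0.25/0.0249) = 0.83193
  P(3)·log₂(P(3)/Q(3)) = 0.25·log₂(0.25/0.0883) = 0.37536
  P(4)·log₂(P(4)/Q(4)) = 0.25·log₂(0.25/0.701) = -0.37187

D_KL(P||Q) = 0.10704 + 0.83193 + 0.37536 - 0.37187 = 0.94246 ≈ 0.9425 bits

D_KL(Q||P) = Σ Q(x) log₂(Q(x)/P(x))

Computing term by term:
  Q(1)·log₂(Q(1)/P(1)) = 0.1858·log₂(0.1858/0.25) = -0.07956
  Q(2)·log₂(Q(2)/P(2)) = 0.0249·log₂(0.0249/0.25) = -0.08286
  Q(3)·log₂(Q(3)/P(3)) = 0.0883·log₂(0.0883/0.25) = -0.13258
  Q(4)·log₂(Q(4)/P(4)) = 0.701·log₂(0.701/0.25) = 1.04273

D_KL(Q||P) = -0.07956 - 0.08286 - 0.13258 + 1.04273 = 0.74773 ≈ 0.7477 bits

These are NOT equal (difference: 0.1948 bits). KL divergence is asymmetric: D_KL(P||Q) ≠ D_KL(Q||P) in general.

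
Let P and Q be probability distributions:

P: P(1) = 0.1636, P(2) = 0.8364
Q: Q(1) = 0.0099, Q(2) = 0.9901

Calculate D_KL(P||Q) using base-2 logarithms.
0.4585 bits

D_KL(P||Q) = Σ P(x) log₂(P(x)/Q(x))

Computing term by term:
  P(1)·log₂(P(1)/Q(1)) = 0.1636·log₂(0.1636/0.0099) = 0.66202
  P(2)·log₂(P(2)/Q(2)) = 0.8364·log₂(0.8364/0.9901) = -0.20356

D_KL(P||Q) = 0.66202 - 0.20356 = 0.45846 ≈ 0.4585 bits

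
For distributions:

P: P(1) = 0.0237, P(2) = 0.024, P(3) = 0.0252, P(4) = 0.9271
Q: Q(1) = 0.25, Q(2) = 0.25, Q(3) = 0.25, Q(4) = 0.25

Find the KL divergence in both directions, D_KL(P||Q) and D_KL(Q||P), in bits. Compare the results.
D_KL(P||Q) = 1.5078 bits, D_KL(Q||P) = 2.0499 bits. D_KL(Q||P) is larger than D_KL(P||Q) by 0.5421 bits; the two directions differ.

D_KL(P||Q) = Σ P(x) log₂(P(x)/Q(x))

Computing term by term:
  P(1)·log₂(P(1)/Q(1)) = 0.0237·log₂(0.0237/0.25) = -0.08056
  P(2)·log₂(P(2)/Q(2)) = 0.024·log₂(0.024/0.25) = -0.08114
  P(3)·log₂(P(3)/Q(3)) = 0.0252·log₂(0.0252/0.25) = -0.08342
  P(4)·log₂(P(4)/Q(4)) = 0.9271·log₂(0.9271/0.25) = 1.75296

D_KL(P||Q) = -0.08056 - 0.08114 - 0.08342 + 1.75296 = 1.50784 ≈ 1.5078 bits

D_KL(Q||P) = Σ Q(x) log₂(Q(x)/P(x))

Computing term by term:
  Q(1)·log₂(Q(1)/P(1)) = 0.25·log₂(0.25/0.0237) = 0.84974
  Q(2)·log₂(Q(2)/P(2)) = 0.25·log₂(0.25/0.024) = 0.84521
  Q(3)·log₂(Q(3)/P(3)) = 0.25·log₂(0.25/0.0252) = 0.82761
  Q(4)·log₂(Q(4)/P(4)) = 0.25·log₂(0.25/0.9271) = -0.47270

D_KL(Q||P) = 0.84974 + 0.84521 + 0.82761 - 0.47270 = 2.04986 ≈ 2.0499 bits

These are NOT equal (difference: 0.5421 bits). KL divergence is asymmetric: D_KL(P||Q) ≠ D_KL(Q||P) in general.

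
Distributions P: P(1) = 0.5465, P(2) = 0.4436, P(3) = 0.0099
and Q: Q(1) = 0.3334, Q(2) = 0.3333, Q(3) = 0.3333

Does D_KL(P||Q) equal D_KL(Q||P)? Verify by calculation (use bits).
D_KL(P||Q) = 0.5224 bits, D_KL(Q||P) = 1.3157 bits. No — D_KL(P||Q) ≠ D_KL(Q||P) for this pair.

D_KL(P||Q) = Σ P(x) log₂(P(x)/Q(x))

Computing term by term:
  P(1)·log₂(P(1)/Q(1)) = 0.5465·log₂(0.5465/0.3334) = 0.38964
  P(2)·log₂(P(2)/Q(2)) = 0.4436·log₂(0.4436/0.3333) = 0.18296
  P(3)·log₂(P(3)/Q(3)) = 0.0099·log₂(0.0099/0.3333) = -0.05023

D_KL(P||Q) = 0.38964 + 0.18296 - 0.05023 = 0.52237 ≈ 0.5224 bits

D_KL(Q||P) = Σ Q(x) log₂(Q(x)/P(x))

Computing term by term:
  Q(1)·log₂(Q(1)/P(1)) = 0.3334·log₂(0.3334/0.5465) = -0.23770
  Q(2)·log₂(Q(2)/P(2)) = 0.3333·log₂(0.3333/0.4436) = -0.13747
  Q(3)·log₂(Q(3)/P(3)) = 0.3333·log₂(0.3333/0.0099) = 1.69091

D_KL(Q||P) = -0.23770 - 0.13747 + 1.69091 = 1.31574 ≈ 1.3157 bits

These are NOT equal (difference: 0.7933 bits). KL divergence is asymmetric: D_KL(P||Q) ≠ D_KL(Q||P) in general.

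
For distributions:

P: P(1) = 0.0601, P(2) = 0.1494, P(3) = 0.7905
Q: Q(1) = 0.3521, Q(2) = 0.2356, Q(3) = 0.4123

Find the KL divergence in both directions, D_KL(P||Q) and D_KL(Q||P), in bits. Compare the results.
D_KL(P||Q) = 0.4909 bits, D_KL(Q||P) = 0.6657 bits. D_KL(Q||P) is larger than D_KL(P||Q) by 0.1748 bits; the two directions differ.

D_KL(P||Q) = Σ P(x) log₂(P(x)/Q(x))

Computing term by term:
  P(1)·log₂(P(1)/Q(1)) = 0.0601·log₂(0.0601/0.3521) = -0.15329
  P(2)·log₂(P(2)/Q(2)) = 0.1494·log₂(0.1494/0.2356) = -0.09818
  P(3)·log₂(P(3)/Q(3)) = 0.7905·log₂(0.7905/0.4123) = 0.74234

D_KL(P||Q) = -0.15329 - 0.09818 + 0.74234 = 0.49087 ≈ 0.4909 bits

D_KL(Q||P) = Σ Q(x) log₂(Q(x)/P(x))

Computing term by term:
  Q(1)·log₂(Q(1)/P(1)) = 0.3521·log₂(0.3521/0.0601) = 0.89805
  Q(2)·log₂(Q(2)/P(2)) = 0.2356·log₂(0.2356/0.1494) = 0.15483
  Q(3)·log₂(Q(3)/P(3)) = 0.4123·log₂(0.4123/0.7905) = -0.38718

D_KL(Q||P) = 0.89805 + 0.15483 - 0.38718 = 0.66570 ≈ 0.6657 bits

These are NOT equal (difference: 0.1748 bits). KL divergence is asymmetric: D_KL(P||Q) ≠ D_KL(Q||P) in general.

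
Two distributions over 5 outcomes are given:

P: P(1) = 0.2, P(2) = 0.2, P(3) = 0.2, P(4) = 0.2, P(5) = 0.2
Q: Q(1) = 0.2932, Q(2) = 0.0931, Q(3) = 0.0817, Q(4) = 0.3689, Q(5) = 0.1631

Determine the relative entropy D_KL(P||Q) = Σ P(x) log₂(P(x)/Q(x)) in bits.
0.2508 bits

D_KL(P||Q) = Σ P(x) log₂(P(x)/Q(x))

Computing term by term:
  P(1)·log₂(P(1)/Q(1)) = 0.2·log₂(0.2/0.2932) = -0.11038
  P(2)·log₂(P(2)/Q(2)) = 0.2·log₂(0.2/0.0931) = 0.22063
  P(3)·log₂(P(3)/Q(3)) = 0.2·log₂(0.2/0.0817) = 0.25832
  P(4)·log₂(P(4)/Q(4)) = 0.2·log₂(0.2/0.3689) = -0.17665
  P(5)·log₂(P(5)/Q(5)) = 0.2·log₂(0.2/0.1631) = 0.05885

D_KL(P||Q) = -0.11038 + 0.22063 + 0.25832 - 0.17665 + 0.05885 = 0.25077 ≈ 0.2508 bits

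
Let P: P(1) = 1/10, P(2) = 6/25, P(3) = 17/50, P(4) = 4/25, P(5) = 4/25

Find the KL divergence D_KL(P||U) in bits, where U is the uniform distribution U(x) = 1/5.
0.1204 bits

U(i) = 1/5 for all i

D_KL(P||U) = Σ P(x) log₂(P(x) / (1/5))
           = Σ P(x) log₂(P(x)) + log₂(5)
           = log₂(5) - H(P)

H(P) = -Σ P(x) log₂(P(x)):
  -P(1)·log₂(P(1)) = -(1/10)·log₂(1/10) = 0.33219
  -P(2)·log₂(P(2)) = -(6/25)·log₂(6/25) = 0.49413
  -P(3)·log₂(P(3)) = -(17/50)·log₂(17/50) = 0.52917
  -P(4)·log₂(P(4)) = -(4/25)·log₂(4/25) = 0.42302
  -P(5)·log₂(P(5)) = -(4/25)·log₂(4/25) = 0.42302
H(P) = 0.33219 + 0.49413 + 0.52917 + 0.42302 + 0.42302 = 2.20153 bits

log₂(5) = 2.32193 bits

D_KL(P||U) = 2.32193 - 2.20153 = 0.12040 ≈ 0.1204 bits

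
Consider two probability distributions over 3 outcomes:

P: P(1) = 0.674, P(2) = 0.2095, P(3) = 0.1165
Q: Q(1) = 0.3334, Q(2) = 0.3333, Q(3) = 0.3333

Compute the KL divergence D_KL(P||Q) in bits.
0.3674 bits

D_KL(P||Q) = Σ P(x) log₂(P(x)/Q(x))

Computing term by term:
  P(1)·log₂(P(1)/Q(1)) = 0.674·log₂(0.674/0.3334) = 0.68444
  P(2)·log₂(P(2)/Q(2)) = 0.2095·log₂(0.2095/0.3333) = -0.14034
  P(3)·log₂(P(3)/Q(3)) = 0.1165·log₂(0.1165/0.3333) = -0.17667

D_KL(P||Q) = 0.68444 - 0.14034 - 0.17667 = 0.36743 ≈ 0.3674 bits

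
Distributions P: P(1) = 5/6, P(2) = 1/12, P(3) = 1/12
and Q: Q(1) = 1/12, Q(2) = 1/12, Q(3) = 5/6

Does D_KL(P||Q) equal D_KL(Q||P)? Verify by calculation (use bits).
D_KL(P||Q) = 2.4914 bits, D_KL(Q||P) = 2.4914 bits. Yes — for this pair D_KL(P||Q) = D_KL(Q||P).

D_KL(P||Q) = Σ P(x) log₂(P(x)/Q(x))

Computing term by term:
  P(1)·log₂(P(1)/Q(1)) = (5/6)·log₂((5/6)/(1/12)) = 2.76827
  P(2)·log₂(P(2)/Q(2)) = (1/12)·log₂((1/12)/(1/12)) = 0.00000
  P(3)·log₂(P(3)/Q(3)) = (1/12)·log₂((1/12)/(5/6)) = -0.27683

D_KL(P||Q) = 2.76827 + 0.00000 - 0.27683 = 2.49144 ≈ 2.4914 bits

D_KL(Q||P) = Σ Q(x) log₂(Q(x)/P(x))

Computing term by term:
  Q(1)·log₂(Q(1)/P(1)) = (1/12)·log₂((1/12)/(5/6)) = -0.27683
  Q(2)·log₂(Q(2)/P(2)) = (1/12)·log₂((1/12)/(1/12)) = 0.00000
  Q(3)·log₂(Q(3)/P(3)) = (5/6)·log₂((5/6)/(1/12)) = 2.76827

D_KL(Q||P) = -0.27683 + 0.00000 + 2.76827 = 2.49144 ≈ 2.4914 bits

These ARE equal here. Q is P with outcomes relabeled (Q(1) = P(3), Q(3) = P(1)) by a relabeling that is its own inverse, so the two sums contain exactly the same terms in a different order. This is a special case — KL divergence is not symmetric in general: D_KL(P||Q) ≠ D_KL(Q||P) for most P, Q.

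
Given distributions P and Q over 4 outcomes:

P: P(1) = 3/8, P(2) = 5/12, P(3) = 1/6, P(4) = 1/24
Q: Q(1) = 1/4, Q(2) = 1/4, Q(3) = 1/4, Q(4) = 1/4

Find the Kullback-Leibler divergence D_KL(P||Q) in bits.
0.3212 bits

D_KL(P||Q) = Σ P(x) log₂(P(x)/Q(x))

Computing term by term:
  P(1)·log₂(P(1)/Q(1)) = (3/8)·log₂((3/8)/(1/4)) = 0.21936
  P(2)·log₂(P(2)/Q(2)) = (5/12)·log₂((5/12)/(1/4)) = 0.30707
  P(3)·log₂(P(3)/Q(3)) = (1/6)·log₂((1/6)/(1/4)) = -0.09749
  P(4)·log₂(P(4)/Q(4)) = (1/24)·log₂((1/24)/(1/4)) = -0.10771

D_KL(P||Q) = 0.21936 + 0.30707 - 0.09749 - 0.10771 = 0.32123 ≈ 0.3212 bits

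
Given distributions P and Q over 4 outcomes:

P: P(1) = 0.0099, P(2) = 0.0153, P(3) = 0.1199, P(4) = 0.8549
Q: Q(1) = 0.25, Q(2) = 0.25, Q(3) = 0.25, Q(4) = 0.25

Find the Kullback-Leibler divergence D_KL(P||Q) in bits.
1.2816 bits

D_KL(P||Q) = Σ P(x) log₂(P(x)/Q(x))

Computing term by term:
  P(1)·log₂(P(1)/Q(1)) = 0.0099·log₂(0.0099/0.25) = -0.04612
  P(2)·log₂(P(2)/Q(2)) = 0.0153·log₂(0.0153/0.25) = -0.06166
  P(3)·log₂(P(3)/Q(3)) = 0.1199·log₂(0.1199/0.25) = -0.12711
  P(4)·log₂(P(4)/Q(4)) = 0.8549·log₂(0.8549/0.25) = 1.51645

D_KL(P||Q) = -0.04612 - 0.06166 - 0.12711 + 1.51645 = 1.28156 ≈ 1.2816 bits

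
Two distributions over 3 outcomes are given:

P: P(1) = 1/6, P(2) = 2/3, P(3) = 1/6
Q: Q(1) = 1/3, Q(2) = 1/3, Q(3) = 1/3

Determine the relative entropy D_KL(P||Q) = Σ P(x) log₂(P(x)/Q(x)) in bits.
0.3333 bits

D_KL(P||Q) = Σ P(x) log₂(P(x)/Q(x))

Computing term by term:
  P(1)·log₂(P(1)/Q(1)) = (1/6)·log₂((1/6)/(1/3)) = -0.16667
  P(2)·log₂(P(2)/Q(2)) = (2/3)·log₂((2/3)/(1/3)) = 0.66667
  P(3)·log₂(P(3)/Q(3)) = (1/6)·log₂((1/6)/(1/3)) = -0.16667

D_KL(P||Q) = -0.16667 + 0.66667 - 0.16667 = 0.33333 ≈ 0.3333 bits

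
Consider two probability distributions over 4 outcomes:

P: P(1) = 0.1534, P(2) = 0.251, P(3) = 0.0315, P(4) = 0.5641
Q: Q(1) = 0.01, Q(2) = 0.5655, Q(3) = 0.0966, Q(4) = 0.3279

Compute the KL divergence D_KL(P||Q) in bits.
0.7007 bits

D_KL(P||Q) = Σ P(x) log₂(P(x)/Q(x))

Computing term by term:
  P(1)·log₂(P(1)/Q(1)) = 0.1534·log₂(0.1534/0.01) = 0.60428
  P(2)·log₂(P(2)/Q(2)) = 0.251·log₂(0.251/0.5655) = -0.29413
  P(3)·log₂(P(3)/Q(3)) = 0.0315·log₂(0.0315/0.0966) = -0.05093
  P(4)·log₂(P(4)/Q(4)) = 0.5641·log₂(0.5641/0.3279) = 0.44152

D_KL(P||Q) = 0.60428 - 0.29413 - 0.05093 + 0.44152 = 0.70074 ≈ 0.7007 bits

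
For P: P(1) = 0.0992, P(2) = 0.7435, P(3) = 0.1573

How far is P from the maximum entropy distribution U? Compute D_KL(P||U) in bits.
0.5166 bits

U(i) = 1/3 for all i

D_KL(P||U) = Σ P(x) log₂(P(x) / (1/3))
           = Σ P(x) log₂(P(x)) + log₂(3)
           = log₂(3) - H(P)

H(P) = -Σ P(x) log₂(P(x)):
  -P(1)·log₂(P(1)) = -(0.0992)·log₂(0.0992) = 0.33068
  -P(2)·log₂(P(2)) = -(0.7435)·log₂(0.7435) = 0.31792
  -P(3)·log₂(P(3)) = -(0.1573)·log₂(0.1573) = 0.41974
H(P) = 0.33068 + 0.31792 + 0.41974 = 1.06834 bits

log₂(3) = 1.58496 bits

D_KL(P||U) = 1.58496 - 1.06834 = 0.51662 ≈ 0.5166 bits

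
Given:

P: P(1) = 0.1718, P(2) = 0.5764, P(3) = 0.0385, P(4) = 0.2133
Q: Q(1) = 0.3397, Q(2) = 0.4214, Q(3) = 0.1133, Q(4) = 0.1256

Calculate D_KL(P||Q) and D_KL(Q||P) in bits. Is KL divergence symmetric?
D_KL(P||Q) = 0.1945 bits, D_KL(Q||P) = 0.2242 bits. No, KL divergence is not symmetric.

D_KL(P||Q) = Σ P(x) log₂(P(x)/Q(x))

Computing term by term:
  P(1)·log₂(P(1)/Q(1)) = 0.1718·log₂(0.1718/0.3397) = -0.16897
  P(2)·log₂(P(2)/Q(2)) = 0.5764·log₂(0.5764/0.4214) = 0.26046
  P(3)·log₂(P(3)/Q(3)) = 0.0385·log₂(0.0385/0.1133) = -0.05995
  P(4)·log₂(P(4)/Q(4)) = 0.2133·log₂(0.2133/0.1256) = 0.16297

D_KL(P||Q) = -0.16897 + 0.26046 - 0.05995 + 0.16297 = 0.19451 ≈ 0.1945 bits

D_KL(Q||P) = Σ Q(x) log₂(Q(x)/P(x))

Computing term by term:
  Q(1)·log₂(Q(1)/P(1)) = 0.3397·log₂(0.3397/0.1718) = 0.33411
  Q(2)·log₂(Q(2)/P(2)) = 0.4214·log₂(0.4214/0.5764) = -0.19042
  Q(3)·log₂(Q(3)/P(3)) = 0.1133·log₂(0.1133/0.0385) = 0.17643
  Q(4)·log₂(Q(4)/P(4)) = 0.1256·log₂(0.1256/0.2133) = -0.09596

D_KL(Q||P) = 0.33411 - 0.19042 + 0.17643 - 0.09596 = 0.22416 ≈ 0.2242 bits

These are NOT equal (difference: 0.0297 bits). KL divergence is asymmetric: D_KL(P||Q) ≠ D_KL(Q||P) in general.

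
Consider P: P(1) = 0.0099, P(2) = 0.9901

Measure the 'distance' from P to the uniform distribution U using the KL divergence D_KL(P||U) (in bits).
0.9199 bits

U(i) = 1/2 for all i

D_KL(P||U) = Σ P(x) log₂(P(x) / (1/2))
           = Σ P(x) log₂(P(x)) + log₂(2)
           = log₂(2) - H(P)

H(P) = -Σ P(x) log₂(P(x)):
  -P(1)·log₂(P(1)) = -(0.0099)·log₂(0.0099) = 0.06592
  -P(2)·log₂(P(2)) = -(0.9901)·log₂(0.9901) = 0.01421
H(P) = 0.06592 + 0.01421 = 0.08013 bits

log₂(2) = 1.00000 bits

D_KL(P||U) = 1.00000 - 0.08013 = 0.91987 ≈ 0.9199 bits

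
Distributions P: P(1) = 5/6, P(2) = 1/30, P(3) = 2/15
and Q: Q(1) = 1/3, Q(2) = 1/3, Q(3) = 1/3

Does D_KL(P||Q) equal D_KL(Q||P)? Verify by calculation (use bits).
D_KL(P||Q) = 0.8146 bits, D_KL(Q||P) = 1.1073 bits. No — D_KL(P||Q) ≠ D_KL(Q||P) for this pair.

D_KL(P||Q) = Σ P(x) log₂(P(x)/Q(x))

Computing term by term:
  P(1)·log₂(P(1)/Q(1)) = (5/6)·log₂((5/6)/(1/3)) = 1.10161
  P(2)·log₂(P(2)/Q(2)) = (1/30)·log₂((1/30)/(1/3)) = -0.11073
  P(3)·log₂(P(3)/Q(3)) = (2/15)·log₂((2/15)/(1/3)) = -0.17626

D_KL(P||Q) = 1.10161 - 0.11073 - 0.17626 = 0.81462 ≈ 0.8146 bits

D_KL(Q||P) = Σ Q(x) log₂(Q(x)/P(x))

Computing term by term:
  Q(1)·log₂(Q(1)/P(1)) = (1/3)·log₂((1/3)/(5/6)) = -0.44064
  Q(2)·log₂(Q(2)/P(2)) = (1/3)·log₂((1/3)/(1/30)) = 1.10731
  Q(3)·log₂(Q(3)/P(3)) = (1/3)·log₂((1/3)/(2/15)) = 0.44064

D_KL(Q||P) = -0.44064 + 1.10731 + 0.44064 = 1.10731 ≈ 1.1073 bits

These are NOT equal (difference: 0.2927 bits). KL divergence is asymmetric: D_KL(P||Q) ≠ D_KL(Q||P) in general.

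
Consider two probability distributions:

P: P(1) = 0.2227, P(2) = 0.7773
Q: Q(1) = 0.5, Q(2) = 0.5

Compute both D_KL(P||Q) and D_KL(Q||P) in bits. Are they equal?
D_KL(P||Q) = 0.2349 bits, D_KL(Q||P) = 0.2651 bits. No, they are not equal.

D_KL(P||Q) = Σ P(x) log₂(P(x)/Q(x))

Computing term by term:
  P(1)·log₂(P(1)/Q(1)) = 0.2227·log₂(0.2227/0.5) = -0.25985
  P(2)·log₂(P(2)/Q(2)) = 0.7773·log₂(0.7773/0.5) = 0.49479

D_KL(P||Q) = -0.25985 + 0.49479 = 0.23494 ≈ 0.2349 bits

D_KL(Q||P) = Σ Q(x) log₂(Q(x)/P(x))

Computing term by term:
  Q(1)·log₂(Q(1)/P(1)) = 0.5·log₂(0.5/0.2227) = 0.58341
  Q(2)·log₂(Q(2)/P(2)) = 0.5·log₂(0.5/0.7773) = -0.31827

D_KL(Q||P) = 0.58341 - 0.31827 = 0.26514 ≈ 0.2651 bits

These are NOT equal (difference: 0.0302 bits). KL divergence is asymmetric: D_KL(P||Q) ≠ D_KL(Q||P) in general.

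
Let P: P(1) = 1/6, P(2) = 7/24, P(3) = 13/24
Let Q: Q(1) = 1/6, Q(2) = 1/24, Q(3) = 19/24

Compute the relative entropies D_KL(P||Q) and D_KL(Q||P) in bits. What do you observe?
D_KL(P||Q) = 0.5223 bits, D_KL(Q||P) = 0.3165 bits. The two directions give different values (D_KL(P||Q) exceeds D_KL(Q||P) by 0.2058 bits): KL divergence is asymmetric.

D_KL(P||Q) = Σ P(x) log₂(P(x)/Q(x))

Computing term by term:
  P(1)·log₂(P(1)/Q(1)) = (1/6)·log₂((1/6)/(1/6)) = 0.00000
  P(2)·log₂(P(2)/Q(2)) = (7/24)·log₂((7/24)/(1/24)) = 0.81881
  P(3)·log₂(P(3)/Q(3)) = (13/24)·log₂((13/24)/(19/24)) = -0.29656

D_KL(P||Q) = 0.00000 + 0.81881 - 0.29656 = 0.52225 ≈ 0.5223 bits

D_KL(Q||P) = Σ Q(x) log₂(Q(x)/P(x))

Computing term by term:
  Q(1)·log₂(Q(1)/P(1)) = (1/6)·log₂((1/6)/(1/6)) = 0.00000
  Q(2)·log₂(Q(2)/P(2)) = (1/24)·log₂((1/24)/(7/24)) = -0.11697
  Q(3)·log₂(Q(3)/P(3)) = (19/24)·log₂((19/24)/(13/24)) = 0.43343

D_KL(Q||P) = 0.00000 - 0.11697 + 0.43343 = 0.31646 ≈ 0.3165 bits

These are NOT equal (difference: 0.2058 bits). KL divergence is asymmetric: D_KL(P||Q) ≠ D_KL(Q||P) in general.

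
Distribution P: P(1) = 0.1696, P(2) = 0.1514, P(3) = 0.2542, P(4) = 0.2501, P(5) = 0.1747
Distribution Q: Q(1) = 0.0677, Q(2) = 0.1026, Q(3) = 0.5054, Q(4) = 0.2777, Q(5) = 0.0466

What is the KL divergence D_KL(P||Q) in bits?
0.3530 bits

D_KL(P||Q) = Σ P(x) log₂(P(x)/Q(x))

Computing term by term:
  P(1)·log₂(P(1)/Q(1)) = 0.1696·log₂(0.1696/0.0677) = 0.22470
  P(2)·log₂(P(2)/Q(2)) = 0.1514·log₂(0.1514/0.1026) = 0.08499
  P(3)·log₂(P(3)/Q(3)) = 0.2542·log₂(0.2542/0.5054) = -0.25203
  P(4)·log₂(P(4)/Q(4)) = 0.2501·log₂(0.2501/0.2777) = -0.03777
  P(5)·log₂(P(5)/Q(5)) = 0.1747·log₂(0.1747/0.0466) = 0.33306

D_KL(P||Q) = 0.22470 + 0.08499 - 0.25203 - 0.03777 + 0.33306 = 0.35295 ≈ 0.3530 bits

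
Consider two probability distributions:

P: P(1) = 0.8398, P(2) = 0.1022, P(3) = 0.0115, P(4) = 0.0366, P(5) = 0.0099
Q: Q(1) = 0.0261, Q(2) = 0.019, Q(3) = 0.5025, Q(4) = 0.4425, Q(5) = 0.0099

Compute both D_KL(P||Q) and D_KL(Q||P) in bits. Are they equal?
D_KL(P||Q) = 4.2595 bits, D_KL(Q||P) = 4.1526 bits. No, they are not equal.

D_KL(P||Q) = Σ P(x) log₂(P(x)/Q(x))

Computing term by term:
  P(1)·log₂(P(1)/Q(1)) = 0.8398·log₂(0.8398/0.0261) = 4.20565
  P(2)·log₂(P(2)/Q(2)) = 0.1022·log₂(0.1022/0.019) = 0.24807
  P(3)·log₂(P(3)/Q(3)) = 0.0115·log₂(0.0115/0.5025) = -0.06267
  P(4)·log₂(P(4)/Q(4)) = 0.0366·log₂(0.0366/0.4425) = -0.13160
  P(5)·log₂(P(5)/Q(5)) = 0.0099·log₂(0.0099/0.0099) = 0.00000

D_KL(P||Q) = 4.20565 + 0.24807 - 0.06267 - 0.13160 + 0.00000 = 4.25945 ≈ 4.2595 bits

D_KL(Q||P) = Σ Q(x) log₂(Q(x)/P(x))

Computing term by term:
  Q(1)·log₂(Q(1)/P(1)) = 0.0261·log₂(0.0261/0.8398) = -0.13071
  Q(2)·log₂(Q(2)/P(2)) = 0.019·log₂(0.019/0.1022) = -0.04612
  Q(3)·log₂(Q(3)/P(3)) = 0.5025·log₂(0.5025/0.0115) = 2.73833
  Q(4)·log₂(Q(4)/P(4)) = 0.4425·log₂(0.4425/0.0366) = 1.59112
  Q(5)·log₂(Q(5)/P(5)) = 0.0099·log₂(0.0099/0.0099) = 0.00000

D_KL(Q||P) = -0.13071 - 0.04612 + 2.73833 + 1.59112 + 0.00000 = 4.15262 ≈ 4.1526 bits

These are NOT equal (difference: 0.1069 bits). KL divergence is asymmetric: D_KL(P||Q) ≠ D_KL(Q||P) in general.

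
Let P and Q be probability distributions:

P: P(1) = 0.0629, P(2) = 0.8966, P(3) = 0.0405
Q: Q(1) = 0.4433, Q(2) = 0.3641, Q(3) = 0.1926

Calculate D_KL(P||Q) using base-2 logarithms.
0.8974 bits

D_KL(P||Q) = Σ P(x) log₂(P(x)/Q(x))

Computing term by term:
  P(1)·log₂(P(1)/Q(1)) = 0.0629·log₂(0.0629/0.4433) = -0.17720
  P(2)·log₂(P(2)/Q(2)) = 0.8966·log₂(0.8966/0.3641) = 1.16570
  P(3)·log₂(P(3)/Q(3)) = 0.0405·log₂(0.0405/0.1926) = -0.09111

D_KL(P||Q) = -0.17720 + 1.16570 - 0.09111 = 0.89739 ≈ 0.8974 bits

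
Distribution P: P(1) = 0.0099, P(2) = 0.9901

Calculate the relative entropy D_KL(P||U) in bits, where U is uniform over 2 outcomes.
0.9199 bits

U(i) = 1/2 for all i

D_KL(P||U) = Σ P(x) log₂(P(x) / (1/2))
           = Σ P(x) log₂(P(x)) + log₂(2)
           = log₂(2) - H(P)

H(P) = -Σ P(x) log₂(P(x)):
  -P(1)·log₂(P(1)) = -(0.0099)·log₂(0.0099) = 0.06592
  -P(2)·log₂(P(2)) = -(0.9901)·log₂(0.9901) = 0.01421
H(P) = 0.06592 + 0.01421 = 0.08013 bits

log₂(2) = 1.00000 bits

D_KL(P||U) = 1.00000 - 0.08013 = 0.91987 ≈ 0.9199 bits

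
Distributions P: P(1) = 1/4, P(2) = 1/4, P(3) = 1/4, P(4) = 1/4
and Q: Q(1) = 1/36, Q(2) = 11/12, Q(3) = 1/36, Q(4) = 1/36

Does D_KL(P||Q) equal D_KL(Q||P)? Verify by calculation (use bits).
D_KL(P||Q) = 1.9088 bits, D_KL(Q||P) = 1.4541 bits. No — D_KL(P||Q) ≠ D_KL(Q||P) for this pair.

D_KL(P||Q) = Σ P(x) log₂(P(x)/Q(x))

Computing term by term:
  P(1)·log₂(P(1)/Q(1)) = (1/4)·log₂((1/4)/(1/36)) = 0.79248
  P(2)·log₂(P(2)/Q(2)) = (1/4)·log₂((1/4)/(11/12)) = -0.46862
  P(3)·log₂(P(3)/Q(3)) = (1/4)·log₂((1/4)/(1/36)) = 0.79248
  P(4)·log₂(P(4)/Q(4)) = (1/4)·log₂((1/4)/(1/36)) = 0.79248

D_KL(P||Q) = 0.79248 - 0.46862 + 0.79248 + 0.79248 = 1.90882 ≈ 1.9088 bits

D_KL(Q||P) = Σ Q(x) log₂(Q(x)/P(x))

Computing term by term:
  Q(1)·log₂(Q(1)/P(1)) = (1/36)·log₂((1/36)/(1/4)) = -0.08805
  Q(2)·log₂(Q(2)/P(2)) = (11/12)·log₂((11/12)/(1/4)) = 1.71826
  Q(3)·log₂(Q(3)/P(3)) = (1/36)·log₂((1/36)/(1/4)) = -0.08805
  Q(4)·log₂(Q(4)/P(4)) = (1/36)·log₂((1/36)/(1/4)) = -0.08805

D_KL(Q||P) = -0.08805 + 1.71826 - 0.08805 - 0.08805 = 1.45411 ≈ 1.4541 bits

These are NOT equal (difference: 0.4547 bits). KL divergence is asymmetric: D_KL(P||Q) ≠ D_KL(Q||P) in general.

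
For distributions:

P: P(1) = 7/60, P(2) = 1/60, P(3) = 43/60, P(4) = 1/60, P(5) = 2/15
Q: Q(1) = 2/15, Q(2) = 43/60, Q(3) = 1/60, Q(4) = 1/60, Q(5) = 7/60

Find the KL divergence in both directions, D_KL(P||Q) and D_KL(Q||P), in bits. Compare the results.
D_KL(P||Q) = 3.8016 bits, D_KL(Q||P) = 3.8016 bits. The two directions give exactly the same value for this pair.

D_KL(P||Q) = Σ P(x) log₂(P(x)/Q(x))

Computing term by term:
  P(1)·log₂(P(1)/Q(1)) = (7/60)·log₂((7/60)/(2/15)) = -0.02248
  P(2)·log₂(P(2)/Q(2)) = (1/60)·log₂((1/60)/(43/60)) = -0.09044
  P(3)·log₂(P(3)/Q(3)) = (43/60)·log₂((43/60)/(1/60)) = 3.88882
  P(4)·log₂(P(4)/Q(4)) = (1/60)·log₂((1/60)/(1/60)) = 0.00000
  P(5)·log₂(P(5)/Q(5)) = (2/15)·log₂((2/15)/(7/60)) = 0.02569

D_KL(P||Q) = -0.02248 - 0.09044 + 3.88882 + 0.00000 + 0.02569 = 3.80159 ≈ 3.8016 bits

D_KL(Q||P) = Σ Q(x) log₂(Q(x)/P(x))

Computing term by term:
  Q(1)·log₂(Q(1)/P(1)) = (2/15)·log₂((2/15)/(7/60)) = 0.02569
  Q(2)·log₂(Q(2)/P(2)) = (43/60)·log₂((43/60)/(1/60)) = 3.88882
  Q(3)·log₂(Q(3)/P(3)) = (1/60)·log₂((1/60)/(43/60)) = -0.09044
  Q(4)·log₂(Q(4)/P(4)) = (1/60)·log₂((1/60)/(1/60)) = 0.00000
  Q(5)·log₂(Q(5)/P(5)) = (7/60)·log₂((7/60)/(2/15)) = -0.02248

D_KL(Q||P) = 0.02569 + 3.88882 - 0.09044 + 0.00000 - 0.02248 = 3.80159 ≈ 3.8016 bits

These ARE equal here. Q is P with outcomes relabeled (Q(1) = P(5), Q(2) = P(3), Q(3) = P(2), Q(5) = P(1)) by a relabeling that is its own inverse, so the two sums contain exactly the same terms in a different order. This is a special case — KL divergence is not symmetric in general: D_KL(P||Q) ≠ D_KL(Q||P) for most P, Q.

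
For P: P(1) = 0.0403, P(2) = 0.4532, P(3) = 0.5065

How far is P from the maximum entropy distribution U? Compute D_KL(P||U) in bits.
0.3837 bits

U(i) = 1/3 for all i

D_KL(P||U) = Σ P(x) log₂(P(x) / (1/3))
           = Σ P(x) log₂(P(x)) + log₂(3)
           = log₂(3) - H(P)

H(P) = -Σ P(x) log₂(P(x)):
  -P(1)·log₂(P(1)) = -(0.0403)·log₂(0.0403) = 0.18671
  -P(2)·log₂(P(2)) = -(0.4532)·log₂(0.4532) = 0.51745
  -P(3)·log₂(P(3)) = -(0.5065)·log₂(0.5065) = 0.49706
H(P) = 0.18671 + 0.51745 + 0.49706 = 1.20122 bits

log₂(3) = 1.58496 bits

D_KL(P||U) = 1.58496 - 1.20122 = 0.38374 ≈ 0.3837 bits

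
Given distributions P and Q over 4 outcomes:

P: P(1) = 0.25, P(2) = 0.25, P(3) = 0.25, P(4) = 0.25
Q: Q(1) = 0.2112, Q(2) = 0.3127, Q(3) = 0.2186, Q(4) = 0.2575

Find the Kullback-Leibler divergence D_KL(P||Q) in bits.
0.0179 bits

D_KL(P||Q) = Σ P(x) log₂(P(x)/Q(x))

Computing term by term:
  P(1)·log₂(P(1)/Q(1)) = 0.25·log₂(0.25/0.2112) = 0.06083
  P(2)·log₂(P(2)/Q(2)) = 0.25·log₂(0.25/0.3127) = -0.08071
  P(3)·log₂(P(3)/Q(3)) = 0.25·log₂(0.25/0.2186) = 0.04841
  P(4)·log₂(P(4)/Q(4)) = 0.25·log₂(0.25/0.2575) = -0.01066

D_KL(P||Q) = 0.06083 - 0.08071 + 0.04841 - 0.01066 = 0.01787 ≈ 0.0179 bits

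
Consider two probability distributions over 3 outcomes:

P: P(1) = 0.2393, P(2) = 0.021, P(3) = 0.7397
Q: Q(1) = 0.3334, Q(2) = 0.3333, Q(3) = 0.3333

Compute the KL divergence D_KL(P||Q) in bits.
0.6525 bits

D_KL(P||Q) = Σ P(x) log₂(P(x)/Q(x))

Computing term by term:
  P(1)·log₂(P(1)/Q(1)) = 0.2393·log₂(0.2393/0.3334) = -0.11449
  P(2)·log₂(P(2)/Q(2)) = 0.021·log₂(0.021/0.3333) = -0.08376
  P(3)·log₂(P(3)/Q(3)) = 0.7397·log₂(0.7397/0.3333) = 0.85074

D_KL(P||Q) = -0.11449 - 0.08376 + 0.85074 = 0.65249 ≈ 0.6525 bits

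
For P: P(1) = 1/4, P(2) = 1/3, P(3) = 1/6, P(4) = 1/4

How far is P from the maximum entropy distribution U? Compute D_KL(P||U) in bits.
0.0409 bits

U(i) = 1/4 for all i

D_KL(P||U) = Σ P(x) log₂(P(x) / (1/4))
           = Σ P(x) log₂(P(x)) + log₂(4)
           = log₂(4) - H(P)

H(P) = -Σ P(x) log₂(P(x)):
  -P(1)·log₂(P(1)) = -(1/4)·log₂(1/4) = 0.50000
  -P(2)·log₂(P(2)) = -(1/3)·log₂(1/3) = 0.52832
  -P(3)·log₂(P(3)) = -(1/6)·log₂(1/6) = 0.43083
  -P(4)·log₂(P(4)) = -(1/4)·log₂(1/4) = 0.50000
H(P) = 0.50000 + 0.52832 + 0.43083 + 0.50000 = 1.95915 bits

log₂(4) = 2.00000 bits

D_KL(P||U) = 2.00000 - 1.95915 = 0.04085 ≈ 0.0409 bits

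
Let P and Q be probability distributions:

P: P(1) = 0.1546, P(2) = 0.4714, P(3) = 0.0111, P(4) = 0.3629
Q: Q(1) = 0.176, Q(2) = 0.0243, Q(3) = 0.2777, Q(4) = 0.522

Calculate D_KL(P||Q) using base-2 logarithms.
1.7458 bits

D_KL(P||Q) = Σ P(x) log₂(P(x)/Q(x))

Computing term by term:
  P(1)·log₂(P(1)/Q(1)) = 0.1546·log₂(0.1546/0.176) = -0.02892
  P(2)·log₂(P(2)/Q(2)) = 0.4714·log₂(0.4714/0.0243) = 2.01661
  P(3)·log₂(P(3)/Q(3)) = 0.0111·log₂(0.0111/0.2777) = -0.05156
  P(4)·log₂(P(4)/Q(4)) = 0.3629·log₂(0.3629/0.522) = -0.19033

D_KL(P||Q) = -0.02892 + 2.01661 - 0.05156 - 0.19033 = 1.74580 ≈ 1.7458 bits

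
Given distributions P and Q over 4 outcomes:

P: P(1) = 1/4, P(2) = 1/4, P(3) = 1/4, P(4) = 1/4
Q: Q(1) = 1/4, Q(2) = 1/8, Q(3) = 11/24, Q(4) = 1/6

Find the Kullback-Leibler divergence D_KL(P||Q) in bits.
0.1776 bits

D_KL(P||Q) = Σ P(x) log₂(P(x)/Q(x))

Computing term by term:
  P(1)·log₂(P(1)/Q(1)) = (1/4)·log₂((1/4)/(1/4)) = 0.00000
  P(2)·log₂(P(2)/Q(2)) = (1/4)·log₂((1/4)/(1/8)) = 0.25000
  P(3)·log₂(P(3)/Q(3)) = (1/4)·log₂((1/4)/(11/24)) = -0.21862
  P(4)·log₂(P(4)/Q(4)) = (1/4)·log₂((1/4)/(1/6)) = 0.14624

D_KL(P||Q) = 0.00000 + 0.25000 - 0.21862 + 0.14624 = 0.17762 ≈ 0.1776 bits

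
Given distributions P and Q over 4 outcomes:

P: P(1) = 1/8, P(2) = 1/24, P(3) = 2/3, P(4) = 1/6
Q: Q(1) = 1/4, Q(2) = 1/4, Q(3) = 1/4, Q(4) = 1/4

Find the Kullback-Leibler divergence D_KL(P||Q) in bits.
0.6132 bits

D_KL(P||Q) = Σ P(x) log₂(P(x)/Q(x))

Computing term by term:
  P(1)·log₂(P(1)/Q(1)) = (1/8)·log₂((1/8)/(1/4)) = -0.12500
  P(2)·log₂(P(2)/Q(2)) = (1/24)·log₂((1/24)/(1/4)) = -0.10771
  P(3)·log₂(P(3)/Q(3)) = (2/3)·log₂((2/3)/(1/4)) = 0.94336
  P(4)·log₂(P(4)/Q(4)) = (1/6)·log₂((1/6)/(1/4)) = -0.09749

D_KL(P||Q) = -0.12500 - 0.10771 + 0.94336 - 0.09749 = 0.61316 ≈ 0.6132 bits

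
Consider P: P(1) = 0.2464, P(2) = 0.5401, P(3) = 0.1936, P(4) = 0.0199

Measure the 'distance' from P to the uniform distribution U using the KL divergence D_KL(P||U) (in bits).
0.4510 bits

U(i) = 1/4 for all i

D_KL(P||U) = Σ P(x) log₂(P(x) / (1/4))
           = Σ P(x) log₂(P(x)) + log₂(4)
           = log₂(4) - H(P)

H(P) = -Σ P(x) log₂(P(x)):
  -P(1)·log₂(P(1)) = -(0.2464)·log₂(0.2464) = 0.49796
  -P(2)·log₂(P(2)) = -(0.5401)·log₂(0.5401) = 0.47999
  -P(3)·log₂(P(3)) = -(0.1936)·log₂(0.1936) = 0.45861
  -P(4)·log₂(P(4)) = -(0.0199)·log₂(0.0199) = 0.11246
H(P) = 0.49796 + 0.47999 + 0.45861 + 0.11246 = 1.54902 bits

log₂(4) = 2.00000 bits

D_KL(P||U) = 2.00000 - 1.54902 = 0.45098 ≈ 0.4510 bits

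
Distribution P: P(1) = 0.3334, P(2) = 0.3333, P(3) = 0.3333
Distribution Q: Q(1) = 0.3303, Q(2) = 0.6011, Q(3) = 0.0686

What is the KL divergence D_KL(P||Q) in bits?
0.4810 bits

D_KL(P||Q) = Σ P(x) log₂(P(x)/Q(x))

Computing term by term:
  P(1)·log₂(P(1)/Q(1)) = 0.3334·log₂(0.3334/0.3303) = 0.00449
  P(2)·log₂(P(2)/Q(2)) = 0.3333·log₂(0.3333/0.6011) = -0.28357
  P(3)·log₂(P(3)/Q(3)) = 0.3333·log₂(0.3333/0.0686) = 0.76010

D_KL(P||Q) = 0.00449 - 0.28357 + 0.76010 = 0.48102 ≈ 0.4810 bits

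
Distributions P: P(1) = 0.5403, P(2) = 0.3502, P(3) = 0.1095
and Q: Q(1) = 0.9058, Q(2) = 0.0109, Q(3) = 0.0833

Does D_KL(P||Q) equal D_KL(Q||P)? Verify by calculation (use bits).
D_KL(P||Q) = 1.3935 bits, D_KL(Q||P) = 0.5878 bits. No — D_KL(P||Q) ≠ D_KL(Q||P) for this pair.

D_KL(P||Q) = Σ P(x) log₂(P(x)/Q(x))

Computing term by term:
  P(1)·log₂(P(1)/Q(1)) = 0.5403·log₂(0.5403/0.9058) = -0.40276
  P(2)·log₂(P(2)/Q(2)) = 0.3502·log₂(0.3502/0.0109) = 1.75302
  P(3)·log₂(P(3)/Q(3)) = 0.1095·log₂(0.1095/0.0833) = 0.04320

D_KL(P||Q) = -0.40276 + 1.75302 + 0.04320 = 1.39346 ≈ 1.3935 bits

D_KL(Q||P) = Σ Q(x) log₂(Q(x)/P(x))

Computing term by term:
  Q(1)·log₂(Q(1)/P(1)) = 0.9058·log₂(0.9058/0.5403) = 0.67521
  Q(2)·log₂(Q(2)/P(2)) = 0.0109·log₂(0.0109/0.3502) = -0.05456
  Q(3)·log₂(Q(3)/P(3)) = 0.0833·log₂(0.0833/0.1095) = -0.03287

D_KL(Q||P) = 0.67521 - 0.05456 - 0.03287 = 0.58778 ≈ 0.5878 bits

These are NOT equal (difference: 0.8057 bits). KL divergence is asymmetric: D_KL(P||Q) ≠ D_KL(Q||P) in general.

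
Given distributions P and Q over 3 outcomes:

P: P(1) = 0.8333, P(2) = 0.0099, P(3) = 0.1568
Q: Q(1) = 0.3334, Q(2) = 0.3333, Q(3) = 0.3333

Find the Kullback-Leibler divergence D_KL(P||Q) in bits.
0.8805 bits

D_KL(P||Q) = Σ P(x) log₂(P(x)/Q(x))

Computing term by term:
  P(1)·log₂(P(1)/Q(1)) = 0.8333·log₂(0.8333/0.3334) = 1.10127
  P(2)·log₂(P(2)/Q(2)) = 0.0099·log₂(0.0099/0.3333) = -0.05023
  P(3)·log₂(P(3)/Q(3)) = 0.1568·log₂(0.1568/0.3333) = -0.17058

D_KL(P||Q) = 1.10127 - 0.05023 - 0.17058 = 0.88046 ≈ 0.8805 bits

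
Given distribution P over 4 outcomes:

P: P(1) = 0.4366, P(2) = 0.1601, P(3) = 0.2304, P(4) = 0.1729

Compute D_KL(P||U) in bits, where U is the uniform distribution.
0.1291 bits

U(i) = 1/4 for all i

D_KL(P||U) = Σ P(x) log₂(P(x) / (1/4))
           = Σ P(x) log₂(P(x)) + log₂(4)
           = log₂(4) - H(P)

H(P) = -Σ P(x) log₂(P(x)):
  -P(1)·log₂(P(1)) = -(0.4366)·log₂(0.4366) = 0.52201
  -P(2)·log₂(P(2)) = -(0.1601)·log₂(0.1601) = 0.42314
  -P(3)·log₂(P(3)) = -(0.2304)·log₂(0.2304) = 0.48794
  -P(4)·log₂(P(4)) = -(0.1729)·log₂(0.1729) = 0.43778
H(P) = 0.52201 + 0.42314 + 0.48794 + 0.43778 = 1.87087 bits

log₂(4) = 2.00000 bits

D_KL(P||U) = 2.00000 - 1.87087 = 0.12913 ≈ 0.1291 bits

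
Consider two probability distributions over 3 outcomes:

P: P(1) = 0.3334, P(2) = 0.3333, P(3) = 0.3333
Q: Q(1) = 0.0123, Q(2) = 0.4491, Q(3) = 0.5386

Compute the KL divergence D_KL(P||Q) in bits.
1.2130 bits

D_KL(P||Q) = Σ P(x) log₂(P(x)/Q(x))

Computing term by term:
  P(1)·log₂(P(1)/Q(1)) = 0.3334·log₂(0.3334/0.0123) = 1.58716
  P(2)·log₂(P(2)/Q(2)) = 0.3333·log₂(0.3333/0.4491) = -0.14339
  P(3)·log₂(P(3)/Q(3)) = 0.3333·log₂(0.3333/0.5386) = -0.23077

D_KL(P||Q) = 1.58716 - 0.14339 - 0.23077 = 1.21300 ≈ 1.2130 bits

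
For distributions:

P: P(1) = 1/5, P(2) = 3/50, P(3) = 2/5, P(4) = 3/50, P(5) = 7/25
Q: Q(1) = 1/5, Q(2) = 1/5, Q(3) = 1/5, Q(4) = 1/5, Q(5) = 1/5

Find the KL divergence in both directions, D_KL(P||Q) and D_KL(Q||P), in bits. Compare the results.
D_KL(P||Q) = 0.3275 bits, D_KL(Q||P) = 0.3977 bits. D_KL(Q||P) is larger than D_KL(P||Q) by 0.0702 bits; the two directions differ.

D_KL(P||Q) = Σ P(x) log₂(P(x)/Q(x))

Computing term by term:
  P(1)·log₂(P(1)/Q(1)) = (1/5)·log₂((1/5)/(1/5)) = 0.00000
  P(2)·log₂(P(2)/Q(2)) = (3/50)·log₂((3/50)/(1/5)) = -0.10422
  P(3)·log₂(P(3)/Q(3)) = (2/5)·log₂((2/5)/(1/5)) = 0.40000
  P(4)·log₂(P(4)/Q(4)) = (3/50)·log₂((3/50)/(1/5)) = -0.10422
  P(5)·log₂(P(5)/Q(5)) = (7/25)·log₂((7/25)/(1/5)) = 0.13592

D_KL(P||Q) = 0.00000 - 0.10422 + 0.40000 - 0.10422 + 0.13592 = 0.32748 ≈ 0.3275 bits

D_KL(Q||P) = Σ Q(x) log₂(Q(x)/P(x))

Computing term by term:
  Q(1)·log₂(Q(1)/P(1)) = (1/5)·log₂((1/5)/(1/5)) = 0.00000
  Q(2)·log₂(Q(2)/P(2)) = (1/5)·log₂((1/5)/(3/50)) = 0.34739
  Q(3)·log₂(Q(3)/P(3)) = (1/5)·log₂((1/5)/(2/5)) = -0.20000
  Q(4)·log₂(Q(4)/P(4)) = (1/5)·log₂((1/5)/(3/50)) = 0.34739
  Q(5)·log₂(Q(5)/P(5)) = (1/5)·log₂((1/5)/(7/25)) = -0.09709

D_KL(Q||P) = 0.00000 + 0.34739 - 0.20000 + 0.34739 - 0.09709 = 0.39769 ≈ 0.3977 bits

These are NOT equal (difference: 0.0702 bits). KL divergence is asymmetric: D_KL(P||Q) ≠ D_KL(Q||P) in general.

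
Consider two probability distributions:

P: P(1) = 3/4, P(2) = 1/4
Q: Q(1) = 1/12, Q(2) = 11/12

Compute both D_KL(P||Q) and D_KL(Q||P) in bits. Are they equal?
D_KL(P||Q) = 1.9088 bits, D_KL(Q||P) = 1.4541 bits. No, they are not equal.

D_KL(P||Q) = Σ P(x) log₂(P(x)/Q(x))

Computing term by term:
  P(1)·log₂(P(1)/Q(1)) = (3/4)·log₂((3/4)/(1/12)) = 2.37744
  P(2)·log₂(P(2)/Q(2)) = (1/4)·log₂((1/4)/(11/12)) = -0.46862

D_KL(P||Q) = 2.37744 - 0.46862 = 1.90882 ≈ 1.9088 bits

D_KL(Q||P) = Σ Q(x) log₂(Q(x)/P(x))

Computing term by term:
  Q(1)·log₂(Q(1)/P(1)) = (1/12)·log₂((1/12)/(3/4)) = -0.26416
  Q(2)·log₂(Q(2)/P(2)) = (11/12)·log₂((11/12)/(1/4)) = 1.71826

D_KL(Q||P) = -0.26416 + 1.71826 = 1.45410 ≈ 1.4541 bits

These are NOT equal (difference: 0.4547 bits). KL divergence is asymmetric: D_KL(P||Q) ≠ D_KL(Q||P) in general.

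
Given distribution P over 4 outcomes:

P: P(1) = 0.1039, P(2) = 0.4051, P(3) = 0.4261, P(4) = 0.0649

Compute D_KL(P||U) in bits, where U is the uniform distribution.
0.3520 bits

U(i) = 1/4 for all i

D_KL(P||U) = Σ P(x) log₂(P(x) / (1/4))
           = Σ P(x) log₂(P(x)) + log₂(4)
           = log₂(4) - H(P)

H(P) = -Σ P(x) log₂(P(x)):
  -P(1)·log₂(P(1)) = -(0.1039)·log₂(0.1039) = 0.33941
  -P(2)·log₂(P(2)) = -(0.4051)·log₂(0.4051) = 0.52811
  -P(3)·log₂(P(3)) = -(0.4261)·log₂(0.4261) = 0.52442
  -P(4)·log₂(P(4)) = -(0.0649)·log₂(0.0649) = 0.25607
H(P) = 0.33941 + 0.52811 + 0.52442 + 0.25607 = 1.64801 bits

log₂(4) = 2.00000 bits

D_KL(P||U) = 2.00000 - 1.64801 = 0.35199 ≈ 0.3520 bits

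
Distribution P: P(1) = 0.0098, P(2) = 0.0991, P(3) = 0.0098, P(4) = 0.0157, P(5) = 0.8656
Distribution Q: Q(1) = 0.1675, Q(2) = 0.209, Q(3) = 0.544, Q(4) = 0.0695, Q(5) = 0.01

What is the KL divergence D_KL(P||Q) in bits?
5.3334 bits

D_KL(P||Q) = Σ P(x) log₂(P(x)/Q(x))

Computing term by term:
  P(1)·log₂(P(1)/Q(1)) = 0.0098·log₂(0.0098/0.1675) = -0.04013
  P(2)·log₂(P(2)/Q(2)) = 0.0991·log₂(0.0991/0.209) = -0.10669
  P(3)·log₂(P(3)/Q(3)) = 0.0098·log₂(0.0098/0.544) = -0.05679
  P(4)·log₂(P(4)/Q(4)) = 0.0157·log₂(0.0157/0.0695) = -0.03370
  P(5)·log₂(P(5)/Q(5)) = 0.8656·log₂(0.8656/0.01) = 5.57068

D_KL(P||Q) = -0.04013 - 0.10669 - 0.05679 - 0.03370 + 5.57068 = 5.33337 ≈ 5.3334 bits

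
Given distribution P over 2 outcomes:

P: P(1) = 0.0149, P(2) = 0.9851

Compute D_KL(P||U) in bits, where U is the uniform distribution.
0.8882 bits

U(i) = 1/2 for all i

D_KL(P||U) = Σ P(x) log₂(P(x) / (1/2))
           = Σ P(x) log₂(P(x)) + log₂(2)
           = log₂(2) - H(P)

H(P) = -Σ P(x) log₂(P(x)):
  -P(1)·log₂(P(1)) = -(0.0149)·log₂(0.0149) = 0.09042
  -P(2)·log₂(P(2)) = -(0.9851)·log₂(0.9851) = 0.02134
H(P) = 0.09042 + 0.02134 = 0.11176 bits

log₂(2) = 1.00000 bits

D_KL(P||U) = 1.00000 - 0.11176 = 0.88824 ≈ 0.8882 bits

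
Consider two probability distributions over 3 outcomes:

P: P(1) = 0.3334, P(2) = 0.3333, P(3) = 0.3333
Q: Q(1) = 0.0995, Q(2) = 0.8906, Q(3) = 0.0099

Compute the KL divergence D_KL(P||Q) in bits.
1.7999 bits

D_KL(P||Q) = Σ P(x) log₂(P(x)/Q(x))

Computing term by term:
  P(1)·log₂(P(1)/Q(1)) = 0.3334·log₂(0.3334/0.0995) = 0.58161
  P(2)·log₂(P(2)/Q(2)) = 0.3333·log₂(0.3333/0.8906) = -0.47260
  P(3)·log₂(P(3)/Q(3)) = 0.3333·log₂(0.3333/0.0099) = 1.69091

D_KL(P||Q) = 0.58161 - 0.47260 + 1.69091 = 1.79992 ≈ 1.7999 bits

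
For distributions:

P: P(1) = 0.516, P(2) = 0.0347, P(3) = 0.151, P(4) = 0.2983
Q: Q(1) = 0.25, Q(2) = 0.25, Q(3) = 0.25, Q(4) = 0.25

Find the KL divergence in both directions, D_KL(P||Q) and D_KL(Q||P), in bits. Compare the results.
D_KL(P||Q) = 0.4068 bits, D_KL(Q||P) = 0.5690 bits. D_KL(Q||P) is larger than D_KL(P||Q) by 0.1622 bits; the two directions differ.

D_KL(P||Q) = Σ P(x) log₂(P(x)/Q(x))

Computing term by term:
  P(1)·log₂(P(1)/Q(1)) = 0.516·log₂(0.516/0.25) = 0.53945
  P(2)·log₂(P(2)/Q(2)) = 0.0347·log₂(0.0347/0.25) = -0.09886
  P(3)·log₂(P(3)/Q(3)) = 0.151·log₂(0.151/0.25) = -0.10983
  P(4)·log₂(P(4)/Q(4)) = 0.2983·log₂(0.2983/0.25) = 0.07602

D_KL(P||Q) = 0.53945 - 0.09886 - 0.10983 + 0.07602 = 0.40678 ≈ 0.4068 bits

D_KL(Q||P) = Σ Q(x) log₂(Q(x)/P(x))

Computing term by term:
  Q(1)·log₂(Q(1)/P(1)) = 0.25·log₂(0.25/0.516) = -0.26136
  Q(2)·log₂(Q(2)/P(2)) = 0.25·log₂(0.25/0.0347) = 0.71223
  Q(3)·log₂(Q(3)/P(3)) = 0.25·log₂(0.25/0.151) = 0.18184
  Q(4)·log₂(Q(4)/P(4)) = 0.25·log₂(0.25/0.2983) = -0.06371

D_KL(Q||P) = -0.26136 + 0.71223 + 0.18184 - 0.06371 = 0.56900 ≈ 0.5690 bits

These are NOT equal (difference: 0.1622 bits). KL divergence is asymmetric: D_KL(P||Q) ≠ D_KL(Q||P) in general.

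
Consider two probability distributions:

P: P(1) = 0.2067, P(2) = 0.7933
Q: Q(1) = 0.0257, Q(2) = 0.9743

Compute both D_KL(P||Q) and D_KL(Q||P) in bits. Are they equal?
D_KL(P||Q) = 0.3865 bits, D_KL(Q||P) = 0.2116 bits. No, they are not equal.

D_KL(P||Q) = Σ P(x) log₂(P(x)/Q(x))

Computing term by term:
  P(1)·log₂(P(1)/Q(1)) = 0.2067·log₂(0.2067/0.0257) = 0.62169
  P(2)·log₂(P(2)/Q(2)) = 0.7933·log₂(0.7933/0.9743) = -0.23521

D_KL(P||Q) = 0.62169 - 0.23521 = 0.38648 ≈ 0.3865 bits

D_KL(Q||P) = Σ Q(x) log₂(Q(x)/P(x))

Computing term by term:
  Q(1)·log₂(Q(1)/P(1)) = 0.0257·log₂(0.0257/0.2067) = -0.07730
  Q(2)·log₂(Q(2)/P(2)) = 0.9743·log₂(0.9743/0.7933) = 0.28888

D_KL(Q||P) = -0.07730 + 0.28888 = 0.21158 ≈ 0.2116 bits

These are NOT equal (difference: 0.1749 bits). KL divergence is asymmetric: D_KL(P||Q) ≠ D_KL(Q||P) in general.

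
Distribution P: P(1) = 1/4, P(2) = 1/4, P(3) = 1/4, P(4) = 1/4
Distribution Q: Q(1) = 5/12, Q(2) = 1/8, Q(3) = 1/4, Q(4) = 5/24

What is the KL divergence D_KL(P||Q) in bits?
0.1315 bits

D_KL(P||Q) = Σ P(x) log₂(P(x)/Q(x))

Computing term by term:
  P(1)·log₂(P(1)/Q(1)) = (1/4)·log₂((1/4)/(5/12)) = -0.18424
  P(2)·log₂(P(2)/Q(2)) = (1/4)·log₂((1/4)/(1/8)) = 0.25000
  P(3)·log₂(P(3)/Q(3)) = (1/4)·log₂((1/4)/(1/4)) = 0.00000
  P(4)·log₂(P(4)/Q(4)) = (1/4)·log₂((1/4)/(5/24)) = 0.06576

D_KL(P||Q) = -0.18424 + 0.25000 + 0.00000 + 0.06576 = 0.13152 ≈ 0.1315 bits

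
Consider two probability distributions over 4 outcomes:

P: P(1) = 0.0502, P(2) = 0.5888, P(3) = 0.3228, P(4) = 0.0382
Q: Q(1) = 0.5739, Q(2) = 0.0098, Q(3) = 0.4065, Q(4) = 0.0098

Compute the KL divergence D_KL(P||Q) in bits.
3.2703 bits

D_KL(P||Q) = Σ P(x) log₂(P(x)/Q(x))

Computing term by term:
  P(1)·log₂(P(1)/Q(1)) = 0.0502·log₂(0.0502/0.5739) = -0.17646
  P(2)·log₂(P(2)/Q(2)) = 0.5888·log₂(0.5888/0.0098) = 3.47913
  P(3)·log₂(P(3)/Q(3)) = 0.3228·log₂(0.3228/0.4065) = -0.10737
  P(4)·log₂(P(4)/Q(4)) = 0.0382·log₂(0.0382/0.0098) = 0.07498

D_KL(P||Q) = -0.17646 + 3.47913 - 0.10737 + 0.07498 = 3.27028 ≈ 3.2703 bits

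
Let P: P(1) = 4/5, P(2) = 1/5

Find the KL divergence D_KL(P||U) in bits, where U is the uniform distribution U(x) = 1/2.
0.2781 bits

U(i) = 1/2 for all i

D_KL(P||U) = Σ P(x) log₂(P(x) / (1/2))
           = Σ P(x) log₂(P(x)) + log₂(2)
           = log₂(2) - H(P)

H(P) = -Σ P(x) log₂(P(x)):
  -P(1)·log₂(P(1)) = -(4/5)·log₂(4/5) = 0.25754
  -P(2)·log₂(P(2)) = -(1/5)·log₂(1/5) = 0.46439
H(P) = 0.25754 + 0.46439 = 0.72193 bits

log₂(2) = 1.00000 bits

D_KL(P||U) = 1.00000 - 0.72193 = 0.27807 ≈ 0.2781 bits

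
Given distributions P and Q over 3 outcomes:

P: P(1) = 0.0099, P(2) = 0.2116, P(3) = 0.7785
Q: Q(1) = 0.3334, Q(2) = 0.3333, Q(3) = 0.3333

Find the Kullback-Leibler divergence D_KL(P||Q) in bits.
0.7639 bits

D_KL(P||Q) = Σ P(x) log₂(P(x)/Q(x))

Computing term by term:
  P(1)·log₂(P(1)/Q(1)) = 0.0099·log₂(0.0099/0.3334) = -0.05023
  P(2)·log₂(P(2)/Q(2)) = 0.2116·log₂(0.2116/0.3333) = -0.13870
  P(3)·log₂(P(3)/Q(3)) = 0.7785·log₂(0.7785/0.3333) = 0.95279

D_KL(P||Q) = -0.05023 - 0.13870 + 0.95279 = 0.76386 ≈ 0.7639 bits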